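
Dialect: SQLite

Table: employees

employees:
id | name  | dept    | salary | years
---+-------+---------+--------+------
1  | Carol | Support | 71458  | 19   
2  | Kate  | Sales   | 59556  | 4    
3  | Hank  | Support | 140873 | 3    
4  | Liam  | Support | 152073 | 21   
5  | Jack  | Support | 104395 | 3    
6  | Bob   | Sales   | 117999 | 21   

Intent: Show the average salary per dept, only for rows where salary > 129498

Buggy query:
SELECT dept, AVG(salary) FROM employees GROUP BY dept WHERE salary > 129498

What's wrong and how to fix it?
Bug: Row-level WHERE must come before GROUP BY in the clause order

Fix: Move the WHERE clause before GROUP BY

Corrected query:
SELECT dept, AVG(salary) FROM employees WHERE salary > 129498 GROUP BY dept

Result:
dept    | AVG(salary)
--------+------------
Support | 146473     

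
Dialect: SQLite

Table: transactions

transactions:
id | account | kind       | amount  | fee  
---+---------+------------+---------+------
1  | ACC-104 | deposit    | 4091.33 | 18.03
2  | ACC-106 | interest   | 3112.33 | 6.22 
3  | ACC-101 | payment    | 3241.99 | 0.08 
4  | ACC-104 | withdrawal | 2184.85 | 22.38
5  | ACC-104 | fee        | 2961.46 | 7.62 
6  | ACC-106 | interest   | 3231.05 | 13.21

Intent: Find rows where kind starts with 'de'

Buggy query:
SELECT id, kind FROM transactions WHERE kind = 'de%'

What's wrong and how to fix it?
Bug: Wildcards only work with LIKE; '=' treats '%' as a literal character

Fix: Use LIKE for wildcard pattern matching

Corrected query:
SELECT id, kind FROM transactions WHERE kind LIKE 'de%'

Result:
id | kind   
---+--------
1  | deposit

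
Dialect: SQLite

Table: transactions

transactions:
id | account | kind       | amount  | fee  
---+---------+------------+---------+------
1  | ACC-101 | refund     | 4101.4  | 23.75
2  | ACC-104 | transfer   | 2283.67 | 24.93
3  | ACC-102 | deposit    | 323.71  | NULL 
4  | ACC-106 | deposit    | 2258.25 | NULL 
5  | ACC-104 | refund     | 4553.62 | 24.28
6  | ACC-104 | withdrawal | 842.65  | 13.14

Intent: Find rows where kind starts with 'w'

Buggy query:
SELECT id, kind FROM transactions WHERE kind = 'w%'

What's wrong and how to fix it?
Bug: '=' compares the literal string including the % character; pattern matching needs LIKE

Fix: Replace '=' with LIKE so 'w%' is treated as a pattern

Corrected query:
SELECT id, kind FROM transactions WHERE kind LIKE 'w%'

Result:
id | kind      
---+-----------
6  | withdrawal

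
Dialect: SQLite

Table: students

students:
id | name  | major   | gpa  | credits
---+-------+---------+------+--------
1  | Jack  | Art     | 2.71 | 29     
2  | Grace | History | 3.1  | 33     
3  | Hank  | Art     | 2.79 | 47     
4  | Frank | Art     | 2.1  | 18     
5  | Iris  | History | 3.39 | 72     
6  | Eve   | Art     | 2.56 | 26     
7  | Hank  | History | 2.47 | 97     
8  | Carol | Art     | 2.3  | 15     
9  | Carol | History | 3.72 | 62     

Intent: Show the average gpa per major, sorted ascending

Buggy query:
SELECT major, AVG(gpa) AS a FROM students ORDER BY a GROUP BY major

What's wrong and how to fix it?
Bug: GROUP BY must precede ORDER BY

Fix: Reorder: SELECT … FROM … GROUP BY … ORDER BY …

Corrected query:
SELECT major, AVG(gpa) AS a FROM students GROUP BY major ORDER BY a

Result:
major   | a    
--------+------
Art     | 2.492
History | 3.17 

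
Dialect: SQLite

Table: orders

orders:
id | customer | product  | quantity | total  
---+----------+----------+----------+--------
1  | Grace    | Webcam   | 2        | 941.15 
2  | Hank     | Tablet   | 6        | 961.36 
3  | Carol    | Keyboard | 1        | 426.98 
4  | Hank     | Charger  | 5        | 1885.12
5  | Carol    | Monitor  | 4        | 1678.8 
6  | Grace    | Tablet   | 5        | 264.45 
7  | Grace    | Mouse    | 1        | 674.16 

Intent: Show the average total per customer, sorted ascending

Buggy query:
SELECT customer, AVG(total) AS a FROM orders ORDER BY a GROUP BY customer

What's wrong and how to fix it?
Bug: ORDER BY appears before GROUP BY; SQL clause order requires GROUP BY first

Fix: Reorder: SELECT … FROM … GROUP BY … ORDER BY …

Corrected query:
SELECT customer, AVG(total) AS a FROM orders GROUP BY customer ORDER BY a

Result:
customer | a         
---------+-----------
Grace    | 626.586667
Carol    | 1052.89   
Hank     | 1423.24   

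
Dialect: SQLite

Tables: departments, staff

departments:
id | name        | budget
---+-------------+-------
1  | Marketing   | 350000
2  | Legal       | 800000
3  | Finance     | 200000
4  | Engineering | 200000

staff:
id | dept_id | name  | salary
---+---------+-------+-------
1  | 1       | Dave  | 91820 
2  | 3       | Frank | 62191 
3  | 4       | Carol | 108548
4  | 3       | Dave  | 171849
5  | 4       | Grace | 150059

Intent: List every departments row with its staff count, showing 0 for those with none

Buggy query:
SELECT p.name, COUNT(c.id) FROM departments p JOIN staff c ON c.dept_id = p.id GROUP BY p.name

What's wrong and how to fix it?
Bug: INNER JOIN drops departments rows that have no matching staff rows

Fix: Use LEFT JOIN so parents without children still appear (COUNT(c.id) gives 0)

Corrected query:
SELECT p.name, COUNT(c.id) FROM departments p LEFT JOIN staff c ON c.dept_id = p.id GROUP BY p.name

Result:
name        | COUNT(c.id)
------------+------------
Engineering | 2          
Finance     | 2          
Legal       | 0          
Marketing   | 1          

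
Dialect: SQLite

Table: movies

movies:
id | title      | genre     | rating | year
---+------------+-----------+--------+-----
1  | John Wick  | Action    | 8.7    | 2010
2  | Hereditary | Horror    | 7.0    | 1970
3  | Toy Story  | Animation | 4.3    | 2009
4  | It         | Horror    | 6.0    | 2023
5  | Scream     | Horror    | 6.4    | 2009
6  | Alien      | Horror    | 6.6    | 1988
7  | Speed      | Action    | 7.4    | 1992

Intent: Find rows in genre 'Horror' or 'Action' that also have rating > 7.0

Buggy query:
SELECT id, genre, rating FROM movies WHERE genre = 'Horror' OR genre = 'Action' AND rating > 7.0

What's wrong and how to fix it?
Bug: Without parentheses, AND is evaluated before OR, so the rating filter only applies to the 'Action' branch

Fix: Group the OR with parentheses (or use IN), then AND the threshold

Corrected query:
SELECT id, genre, rating FROM movies WHERE (genre = 'Horror' OR genre = 'Action') AND rating > 7.0

Result:
id | genre  | rating
---+--------+-------
1  | Action | 8.7   
7  | Action | 7.4   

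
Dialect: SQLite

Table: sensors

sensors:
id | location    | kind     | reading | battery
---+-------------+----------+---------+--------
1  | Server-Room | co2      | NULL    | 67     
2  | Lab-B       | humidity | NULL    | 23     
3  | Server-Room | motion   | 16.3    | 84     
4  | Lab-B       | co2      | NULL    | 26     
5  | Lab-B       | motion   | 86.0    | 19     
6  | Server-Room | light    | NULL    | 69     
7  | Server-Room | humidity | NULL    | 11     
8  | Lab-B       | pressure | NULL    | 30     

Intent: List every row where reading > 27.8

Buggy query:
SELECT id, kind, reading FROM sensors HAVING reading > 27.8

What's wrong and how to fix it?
Bug: HAVING filters the output of aggregation, but this query has no GROUP BY and no aggregate functions, so SQLite rejects it (HAVING clause on a non-aggregate query); the condition here is per row

Fix: Use WHERE for row-level filtering

Corrected query:
SELECT id, kind, reading FROM sensors WHERE reading > 27.8

Result:
id | kind   | reading
---+--------+--------
5  | motion | 86     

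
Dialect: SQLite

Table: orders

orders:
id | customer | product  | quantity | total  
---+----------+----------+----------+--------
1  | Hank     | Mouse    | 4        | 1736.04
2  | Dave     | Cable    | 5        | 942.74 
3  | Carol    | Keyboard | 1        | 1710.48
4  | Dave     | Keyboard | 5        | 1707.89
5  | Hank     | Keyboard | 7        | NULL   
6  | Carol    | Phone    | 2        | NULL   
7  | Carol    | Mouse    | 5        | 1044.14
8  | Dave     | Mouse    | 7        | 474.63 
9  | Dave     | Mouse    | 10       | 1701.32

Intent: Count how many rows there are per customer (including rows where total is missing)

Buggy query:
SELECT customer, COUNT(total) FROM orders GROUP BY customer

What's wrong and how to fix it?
Bug: COUNT(total) skips NULLs, so groups with missing total are undercounted

Fix: Use COUNT(*) to count all rows regardless of NULL

Corrected query:
SELECT customer, COUNT(*) FROM orders GROUP BY customer

Result:
customer | COUNT(*)
---------+---------
Carol    | 3       
Dave     | 4       
Hank     | 2       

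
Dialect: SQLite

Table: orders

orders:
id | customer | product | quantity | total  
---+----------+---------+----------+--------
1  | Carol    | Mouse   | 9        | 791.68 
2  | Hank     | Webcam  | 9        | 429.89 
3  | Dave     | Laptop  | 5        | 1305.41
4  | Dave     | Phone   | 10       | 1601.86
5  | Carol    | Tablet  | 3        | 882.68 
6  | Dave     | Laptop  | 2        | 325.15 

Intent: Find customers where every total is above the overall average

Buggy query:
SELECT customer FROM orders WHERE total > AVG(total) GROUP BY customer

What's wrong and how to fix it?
Bug: AVG() is an aggregate; it can't sit directly in WHERE

Fix: Compute the overall average in a scalar subquery and compare each group's MIN against it in HAVING

Corrected query:
SELECT customer FROM orders GROUP BY customer HAVING MIN(total) > (SELECT AVG(total) FROM orders)

Result:
(no rows)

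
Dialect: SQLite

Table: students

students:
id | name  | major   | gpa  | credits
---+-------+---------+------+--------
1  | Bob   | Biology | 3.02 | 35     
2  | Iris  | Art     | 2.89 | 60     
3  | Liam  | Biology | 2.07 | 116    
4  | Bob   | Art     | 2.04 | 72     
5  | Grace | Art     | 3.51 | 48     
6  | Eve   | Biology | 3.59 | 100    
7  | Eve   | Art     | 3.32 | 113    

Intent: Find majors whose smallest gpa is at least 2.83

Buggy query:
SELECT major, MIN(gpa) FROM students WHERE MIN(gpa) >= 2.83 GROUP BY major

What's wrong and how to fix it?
Bug: MIN() in WHERE is a misuse of aggregate

Fix: Replace WHERE with HAVING after the GROUP BY

Corrected query:
SELECT major, MIN(gpa) FROM students GROUP BY major HAVING MIN(gpa) >= 2.83

Result:
(no rows)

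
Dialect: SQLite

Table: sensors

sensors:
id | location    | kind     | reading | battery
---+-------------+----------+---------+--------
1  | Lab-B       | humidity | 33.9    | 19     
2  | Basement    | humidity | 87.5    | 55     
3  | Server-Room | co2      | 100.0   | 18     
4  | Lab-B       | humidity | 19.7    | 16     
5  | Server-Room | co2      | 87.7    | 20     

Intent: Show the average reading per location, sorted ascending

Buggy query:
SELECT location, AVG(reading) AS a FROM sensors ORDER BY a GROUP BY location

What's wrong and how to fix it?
Bug: GROUP BY must precede ORDER BY

Fix: Reorder: SELECT … FROM … GROUP BY … ORDER BY …

Corrected query:
SELECT location, AVG(reading) AS a FROM sensors GROUP BY location ORDER BY a

Result:
location    | a    
------------+------
Lab-B       | 26.8 
Basement    | 87.5 
Server-Room | 93.85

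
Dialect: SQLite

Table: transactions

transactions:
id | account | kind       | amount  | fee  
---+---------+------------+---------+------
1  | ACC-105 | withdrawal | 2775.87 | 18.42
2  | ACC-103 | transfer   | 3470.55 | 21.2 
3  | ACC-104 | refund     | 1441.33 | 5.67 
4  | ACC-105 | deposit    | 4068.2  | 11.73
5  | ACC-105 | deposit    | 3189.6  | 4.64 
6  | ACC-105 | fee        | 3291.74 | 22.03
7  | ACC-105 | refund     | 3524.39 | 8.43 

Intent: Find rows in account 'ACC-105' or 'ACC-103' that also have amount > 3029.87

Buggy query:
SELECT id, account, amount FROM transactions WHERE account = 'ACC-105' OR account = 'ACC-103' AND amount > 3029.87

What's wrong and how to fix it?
Bug: Without parentheses, AND is evaluated before OR, so the amount filter only applies to the 'ACC-103' branch

Fix: Add parentheses around the OR so the AND applies to both alternatives

Corrected query:
SELECT id, account, amount FROM transactions WHERE (account = 'ACC-105' OR account = 'ACC-103') AND amount > 3029.87

Result:
id | account | amount 
---+---------+--------
2  | ACC-103 | 3470.55
4  | ACC-105 | 4068.2 
5  | ACC-105 | 3189.6 
6  | ACC-105 | 3291.74
7  | ACC-105 | 3524.39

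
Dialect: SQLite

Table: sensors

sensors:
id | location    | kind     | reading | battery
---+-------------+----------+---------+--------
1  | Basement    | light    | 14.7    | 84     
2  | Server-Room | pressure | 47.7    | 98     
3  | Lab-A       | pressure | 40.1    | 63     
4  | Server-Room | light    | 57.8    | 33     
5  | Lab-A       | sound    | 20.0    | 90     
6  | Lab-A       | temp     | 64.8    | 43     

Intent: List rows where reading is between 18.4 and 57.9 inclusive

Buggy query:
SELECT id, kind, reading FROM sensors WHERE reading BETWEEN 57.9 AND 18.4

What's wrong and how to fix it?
Bug: BETWEEN expects the lower bound first; with 57.9 AND 18.4 the range is empty

Fix: Write BETWEEN 18.4 AND 57.9

Corrected query:
SELECT id, kind, reading FROM sensors WHERE reading BETWEEN 18.4 AND 57.9

Result:
id | kind     | reading
---+----------+--------
2  | pressure | 47.7   
3  | pressure | 40.1   
4  | light    | 57.8   
5  | sound    | 20     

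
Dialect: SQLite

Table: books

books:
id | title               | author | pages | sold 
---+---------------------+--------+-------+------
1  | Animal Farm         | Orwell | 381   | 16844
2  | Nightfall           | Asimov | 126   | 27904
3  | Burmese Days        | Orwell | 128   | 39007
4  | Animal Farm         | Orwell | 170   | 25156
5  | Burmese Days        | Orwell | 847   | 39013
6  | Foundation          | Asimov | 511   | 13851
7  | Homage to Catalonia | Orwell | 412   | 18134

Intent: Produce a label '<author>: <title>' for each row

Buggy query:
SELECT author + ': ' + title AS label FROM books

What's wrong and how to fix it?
Bug: '+' is numeric addition; on text columns SQLite converts them to 0 instead of concatenating

Fix: Replace + with || to concatenate text

Corrected query:
SELECT author || ': ' || title AS label FROM books

Result:
label                      
---------------------------
Orwell: Animal Farm        
Asimov: Nightfall          
Orwell: Burmese Days       
Orwell: Animal Farm        
Orwell: Burmese Days       
Asimov: Foundation         
Orwell: Homage to Catalonia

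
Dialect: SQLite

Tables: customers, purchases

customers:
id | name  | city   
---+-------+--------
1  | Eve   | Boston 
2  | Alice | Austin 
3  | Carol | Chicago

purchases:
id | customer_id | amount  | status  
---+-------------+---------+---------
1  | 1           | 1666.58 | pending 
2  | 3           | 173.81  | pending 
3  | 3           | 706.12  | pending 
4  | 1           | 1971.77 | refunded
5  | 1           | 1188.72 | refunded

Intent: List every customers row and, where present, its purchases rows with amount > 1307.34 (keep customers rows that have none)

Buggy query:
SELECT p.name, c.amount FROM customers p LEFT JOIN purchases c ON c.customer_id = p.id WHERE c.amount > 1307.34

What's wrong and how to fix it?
Bug: A WHERE condition on the right-hand table after LEFT JOIN drops unmatched parents

Fix: Move the right-table condition into the ON clause so unmatched parents are kept

Corrected query:
SELECT p.name, c.amount FROM customers p LEFT JOIN purchases c ON c.customer_id = p.id AND c.amount > 1307.34

Result:
name  | amount 
------+--------
Eve   | 1666.58
Eve   | 1971.77
Alice | NULL   
Carol | NULL   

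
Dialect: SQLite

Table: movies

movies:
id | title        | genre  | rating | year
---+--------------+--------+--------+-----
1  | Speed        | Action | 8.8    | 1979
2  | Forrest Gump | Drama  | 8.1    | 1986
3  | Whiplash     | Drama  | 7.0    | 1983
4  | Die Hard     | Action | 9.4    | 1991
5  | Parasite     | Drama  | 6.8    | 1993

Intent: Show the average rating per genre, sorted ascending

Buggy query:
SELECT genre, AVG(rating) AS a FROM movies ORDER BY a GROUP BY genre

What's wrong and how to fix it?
Bug: GROUP BY must precede ORDER BY

Fix: Reorder: SELECT … FROM … GROUP BY … ORDER BY …

Corrected query:
SELECT genre, AVG(rating) AS a FROM movies GROUP BY genre ORDER BY a

Result:
genre  | a  
-------+----
Drama  | 7.3
Action | 9.1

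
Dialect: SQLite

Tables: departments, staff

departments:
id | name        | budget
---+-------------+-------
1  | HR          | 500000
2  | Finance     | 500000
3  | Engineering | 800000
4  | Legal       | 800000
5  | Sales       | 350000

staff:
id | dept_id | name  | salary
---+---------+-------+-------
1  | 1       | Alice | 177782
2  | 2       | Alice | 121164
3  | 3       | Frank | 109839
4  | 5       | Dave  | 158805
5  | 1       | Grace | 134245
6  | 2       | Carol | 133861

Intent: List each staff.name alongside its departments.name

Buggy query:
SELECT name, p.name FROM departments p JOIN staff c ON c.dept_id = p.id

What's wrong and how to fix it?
Bug: Both tables have a 'name' column; the unqualified reference is ambiguous

Fix: Prefix ambiguous columns with the table alias

Corrected query:
SELECT c.name, p.name FROM departments p JOIN staff c ON c.dept_id = p.id

Result:
name  | name       
------+------------
Alice | HR         
Alice | Finance    
Frank | Engineering
Dave  | Sales      
Grace | HR         
Carol | Finance    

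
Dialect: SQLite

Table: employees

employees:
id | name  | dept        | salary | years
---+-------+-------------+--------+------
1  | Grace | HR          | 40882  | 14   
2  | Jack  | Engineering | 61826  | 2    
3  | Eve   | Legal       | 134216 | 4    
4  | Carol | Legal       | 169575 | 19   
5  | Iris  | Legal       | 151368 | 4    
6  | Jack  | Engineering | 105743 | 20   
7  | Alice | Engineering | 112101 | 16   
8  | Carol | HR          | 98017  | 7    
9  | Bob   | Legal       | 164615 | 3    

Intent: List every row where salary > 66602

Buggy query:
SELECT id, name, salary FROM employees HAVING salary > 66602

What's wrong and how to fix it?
Bug: This is a non-aggregate query (no GROUP BY, no aggregates), so in SQLite the HAVING clause is invalid here; a row-level condition belongs in WHERE

Fix: Replace HAVING with WHERE since the condition applies to individual rows

Corrected query:
SELECT id, name, salary FROM employees WHERE salary > 66602

Result:
id | name  | salary
---+-------+-------
3  | Eve   | 134216
4  | Carol | 169575
5  | Iris  | 151368
6  | Jack  | 105743
7  | Alice | 112101
8  | Carol | 98017 
9  | Bob   | 164615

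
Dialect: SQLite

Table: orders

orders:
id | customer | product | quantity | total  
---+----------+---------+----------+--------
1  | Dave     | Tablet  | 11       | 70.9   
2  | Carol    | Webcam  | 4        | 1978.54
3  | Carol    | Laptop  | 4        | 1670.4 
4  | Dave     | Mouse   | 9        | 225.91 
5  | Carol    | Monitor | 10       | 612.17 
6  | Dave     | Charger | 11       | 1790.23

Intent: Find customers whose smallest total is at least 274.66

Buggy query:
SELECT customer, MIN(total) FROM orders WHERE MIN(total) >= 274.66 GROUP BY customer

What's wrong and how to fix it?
Bug: Aggregates like MIN are computed per group after WHERE runs

Fix: Use HAVING for the per-group MIN condition

Corrected query:
SELECT customer, MIN(total) FROM orders GROUP BY customer HAVING MIN(total) >= 274.66

Result:
customer | MIN(total)
---------+-----------
Carol    | 612.17    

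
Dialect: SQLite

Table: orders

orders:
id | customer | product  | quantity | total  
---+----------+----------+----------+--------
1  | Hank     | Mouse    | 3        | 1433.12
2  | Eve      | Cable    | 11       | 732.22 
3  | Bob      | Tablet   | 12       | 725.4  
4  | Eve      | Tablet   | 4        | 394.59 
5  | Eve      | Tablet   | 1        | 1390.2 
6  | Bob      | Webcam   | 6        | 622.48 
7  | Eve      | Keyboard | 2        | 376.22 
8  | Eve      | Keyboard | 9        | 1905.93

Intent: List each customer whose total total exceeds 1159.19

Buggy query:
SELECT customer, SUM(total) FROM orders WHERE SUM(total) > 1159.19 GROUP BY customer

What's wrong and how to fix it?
Bug: SUM(total) is an aggregate, but WHERE filters rows before aggregation

Fix: Use HAVING (which filters groups after aggregation) instead of WHERE

Corrected query:
SELECT customer, SUM(total) FROM orders GROUP BY customer HAVING SUM(total) > 1159.19

Result:
customer | SUM(total)
---------+-----------
Bob      | 1347.88   
Eve      | 4799.16   
Hank     | 1433.12   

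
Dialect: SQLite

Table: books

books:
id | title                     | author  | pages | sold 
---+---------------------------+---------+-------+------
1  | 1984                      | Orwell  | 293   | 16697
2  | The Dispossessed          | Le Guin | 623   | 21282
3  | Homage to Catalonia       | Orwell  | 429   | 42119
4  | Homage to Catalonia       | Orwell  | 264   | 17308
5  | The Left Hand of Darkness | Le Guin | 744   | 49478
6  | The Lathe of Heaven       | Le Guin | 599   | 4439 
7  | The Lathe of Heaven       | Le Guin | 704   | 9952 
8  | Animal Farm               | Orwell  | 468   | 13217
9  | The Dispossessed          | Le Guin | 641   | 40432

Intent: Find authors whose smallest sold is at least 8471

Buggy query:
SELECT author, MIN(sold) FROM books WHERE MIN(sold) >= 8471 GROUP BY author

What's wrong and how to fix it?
Bug: Aggregates like MIN are computed per group after WHERE runs

Fix: Replace WHERE with HAVING after the GROUP BY

Corrected query:
SELECT author, MIN(sold) FROM books GROUP BY author HAVING MIN(sold) >= 8471

Result:
author | MIN(sold)
-------+----------
Orwell | 13217    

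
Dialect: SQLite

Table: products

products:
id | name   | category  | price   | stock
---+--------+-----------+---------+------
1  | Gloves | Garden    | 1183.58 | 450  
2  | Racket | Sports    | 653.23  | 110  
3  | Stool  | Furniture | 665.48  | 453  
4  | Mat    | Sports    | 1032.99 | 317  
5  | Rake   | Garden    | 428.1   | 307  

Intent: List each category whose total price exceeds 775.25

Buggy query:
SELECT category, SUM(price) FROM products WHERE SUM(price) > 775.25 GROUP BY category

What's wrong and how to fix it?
Bug: Aggregate functions cannot appear in a WHERE clause

Fix: Move the aggregate condition to a HAVING clause

Corrected query:
SELECT category, SUM(price) FROM products GROUP BY category HAVING SUM(price) > 775.25

Result:
category | SUM(price)
---------+-----------
Garden   | 1611.68   
Sports   | 1686.22   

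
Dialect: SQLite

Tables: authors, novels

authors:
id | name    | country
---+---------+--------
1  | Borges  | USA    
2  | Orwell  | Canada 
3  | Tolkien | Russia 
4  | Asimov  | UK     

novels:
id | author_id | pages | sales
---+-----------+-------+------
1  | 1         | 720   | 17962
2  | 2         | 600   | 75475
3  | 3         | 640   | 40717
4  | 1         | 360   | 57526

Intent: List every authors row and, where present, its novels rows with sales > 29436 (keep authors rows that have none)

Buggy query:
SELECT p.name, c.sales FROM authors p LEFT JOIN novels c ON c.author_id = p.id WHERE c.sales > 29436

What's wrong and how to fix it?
Bug: A WHERE condition on the right-hand table after LEFT JOIN drops unmatched parents

Fix: Move the right-table condition into the ON clause so unmatched parents are kept

Corrected query:
SELECT p.name, c.sales FROM authors p LEFT JOIN novels c ON c.author_id = p.id AND c.sales > 29436

Result:
name    | sales
--------+------
Borges  | 57526
Orwell  | 75475
Tolkien | 40717
Asimov  | NULL 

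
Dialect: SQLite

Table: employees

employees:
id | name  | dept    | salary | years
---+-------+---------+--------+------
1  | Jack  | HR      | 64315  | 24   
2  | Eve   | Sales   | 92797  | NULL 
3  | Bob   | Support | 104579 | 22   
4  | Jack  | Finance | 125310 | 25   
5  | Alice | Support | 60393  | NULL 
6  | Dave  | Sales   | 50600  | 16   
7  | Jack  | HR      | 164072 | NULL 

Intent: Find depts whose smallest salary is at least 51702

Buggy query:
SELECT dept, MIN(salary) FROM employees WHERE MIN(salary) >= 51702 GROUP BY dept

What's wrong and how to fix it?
Bug: Aggregates like MIN are computed per group after WHERE runs

Fix: Use HAVING for the per-group MIN condition

Corrected query:
SELECT dept, MIN(salary) FROM employees GROUP BY dept HAVING MIN(salary) >= 51702

Result:
dept    | MIN(salary)
--------+------------
Finance | 125310     
HR      | 64315      
Support | 60393      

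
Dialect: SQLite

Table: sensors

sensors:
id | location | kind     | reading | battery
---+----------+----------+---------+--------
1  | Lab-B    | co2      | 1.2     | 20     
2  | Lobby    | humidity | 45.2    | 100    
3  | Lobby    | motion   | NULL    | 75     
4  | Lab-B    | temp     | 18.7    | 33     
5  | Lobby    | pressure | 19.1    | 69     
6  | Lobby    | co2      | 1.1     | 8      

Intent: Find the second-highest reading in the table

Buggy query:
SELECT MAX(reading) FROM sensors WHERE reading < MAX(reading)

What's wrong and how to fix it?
Bug: MAX(reading) on the right of the comparison is an aggregate-in-WHERE error

Fix: Compute the overall MAX in a subquery, then take MAX of rows below it

Corrected query:
SELECT MAX(reading) FROM sensors WHERE reading < (SELECT MAX(reading) FROM sensors)

Result:
MAX(reading)
------------
19.1        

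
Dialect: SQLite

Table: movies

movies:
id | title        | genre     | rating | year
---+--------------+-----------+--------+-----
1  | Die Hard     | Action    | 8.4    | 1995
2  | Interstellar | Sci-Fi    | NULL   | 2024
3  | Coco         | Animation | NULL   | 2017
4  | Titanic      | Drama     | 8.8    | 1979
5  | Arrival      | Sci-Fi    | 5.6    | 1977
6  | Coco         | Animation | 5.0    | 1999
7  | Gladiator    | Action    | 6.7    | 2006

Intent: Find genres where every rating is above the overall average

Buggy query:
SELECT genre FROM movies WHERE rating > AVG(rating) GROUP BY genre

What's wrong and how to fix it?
Bug: AVG() is an aggregate; it can't sit directly in WHERE

Fix: Use a subquery for AVG and a HAVING MIN(...) filter so the condition holds for every row in the group

Corrected query:
SELECT genre FROM movies GROUP BY genre HAVING MIN(rating) > (SELECT AVG(rating) FROM movies)

Result:
genre
-----
Drama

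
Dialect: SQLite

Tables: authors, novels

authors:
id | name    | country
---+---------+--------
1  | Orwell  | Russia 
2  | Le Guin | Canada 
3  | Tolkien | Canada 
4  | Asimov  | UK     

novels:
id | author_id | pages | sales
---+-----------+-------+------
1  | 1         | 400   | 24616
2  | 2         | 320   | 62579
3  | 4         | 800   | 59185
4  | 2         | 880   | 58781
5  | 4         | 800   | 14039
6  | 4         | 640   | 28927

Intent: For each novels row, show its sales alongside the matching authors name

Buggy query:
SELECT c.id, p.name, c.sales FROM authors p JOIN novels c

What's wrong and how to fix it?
Bug: JOIN with no ON clause produces a cartesian product; every novels row pairs with every authors row

Fix: Add ON c.author_id = p.id to the JOIN

Corrected query:
SELECT c.id, p.name, c.sales FROM authors p JOIN novels c ON c.author_id = p.id

Result:
id | name    | sales
---+---------+------
1  | Orwell  | 24616
2  | Le Guin | 62579
3  | Asimov  | 59185
4  | Le Guin | 58781
5  | Asimov  | 14039
6  | Asimov  | 28927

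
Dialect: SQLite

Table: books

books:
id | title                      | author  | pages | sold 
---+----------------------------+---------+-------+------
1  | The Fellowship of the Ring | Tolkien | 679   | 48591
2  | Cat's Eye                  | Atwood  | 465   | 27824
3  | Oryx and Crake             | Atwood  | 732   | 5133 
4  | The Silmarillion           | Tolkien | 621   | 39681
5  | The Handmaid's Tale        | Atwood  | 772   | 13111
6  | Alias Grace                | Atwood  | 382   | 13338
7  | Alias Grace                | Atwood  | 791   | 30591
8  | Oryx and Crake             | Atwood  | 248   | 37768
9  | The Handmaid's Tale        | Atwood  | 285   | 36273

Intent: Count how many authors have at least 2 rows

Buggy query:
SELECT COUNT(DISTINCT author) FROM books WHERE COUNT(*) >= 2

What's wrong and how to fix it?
Bug: COUNT(*) cannot appear in WHERE; the per-group count doesn't exist yet

Fix: Use a subquery that GROUPs and filters with HAVING, then count its rows

Corrected query:
SELECT COUNT(*) FROM (SELECT author FROM books GROUP BY author HAVING COUNT(*) >= 2)

Result:
COUNT(*)
--------
2       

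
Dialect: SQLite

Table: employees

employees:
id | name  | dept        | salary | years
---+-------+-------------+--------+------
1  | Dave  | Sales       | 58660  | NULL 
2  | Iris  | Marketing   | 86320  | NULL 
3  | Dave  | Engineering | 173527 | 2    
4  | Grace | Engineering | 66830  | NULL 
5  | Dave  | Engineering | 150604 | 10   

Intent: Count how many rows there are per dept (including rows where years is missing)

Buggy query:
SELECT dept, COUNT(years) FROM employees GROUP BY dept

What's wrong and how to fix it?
Bug: COUNT(years) skips NULLs, so groups with missing years are undercounted

Fix: Replace COUNT(years) with COUNT(*)

Corrected query:
SELECT dept, COUNT(*) FROM employees GROUP BY dept

Result:
dept        | COUNT(*)
------------+---------
Engineering | 3       
Marketing   | 1       
Sales       | 1       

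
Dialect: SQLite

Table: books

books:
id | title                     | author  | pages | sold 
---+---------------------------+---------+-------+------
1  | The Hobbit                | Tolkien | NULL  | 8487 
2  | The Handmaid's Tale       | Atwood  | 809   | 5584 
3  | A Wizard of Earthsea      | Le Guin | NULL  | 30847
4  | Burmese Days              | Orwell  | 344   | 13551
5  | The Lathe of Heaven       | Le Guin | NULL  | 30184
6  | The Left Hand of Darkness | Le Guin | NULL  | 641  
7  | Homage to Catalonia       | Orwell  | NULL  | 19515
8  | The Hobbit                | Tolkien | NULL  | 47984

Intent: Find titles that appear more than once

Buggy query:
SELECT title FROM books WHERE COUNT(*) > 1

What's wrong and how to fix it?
Bug: WHERE can't reference COUNT(*); aggregates are computed after WHERE

Fix: GROUP BY title, then filter groups with HAVING COUNT(*) > 1

Corrected query:
SELECT title FROM books GROUP BY title HAVING COUNT(*) > 1

Result:
title     
----------
The Hobbit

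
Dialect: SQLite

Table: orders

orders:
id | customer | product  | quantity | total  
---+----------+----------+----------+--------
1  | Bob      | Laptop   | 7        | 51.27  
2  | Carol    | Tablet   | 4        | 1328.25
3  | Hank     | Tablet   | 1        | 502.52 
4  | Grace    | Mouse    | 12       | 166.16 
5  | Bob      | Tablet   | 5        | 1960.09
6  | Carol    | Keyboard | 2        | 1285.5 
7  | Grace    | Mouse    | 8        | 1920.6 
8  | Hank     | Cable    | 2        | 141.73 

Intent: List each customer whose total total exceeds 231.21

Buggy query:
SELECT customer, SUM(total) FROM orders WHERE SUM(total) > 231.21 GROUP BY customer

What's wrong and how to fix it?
Bug: Aggregate functions cannot appear in a WHERE clause

Fix: Move the aggregate condition to a HAVING clause

Corrected query:
SELECT customer, SUM(total) FROM orders GROUP BY customer HAVING SUM(total) > 231.21

Result:
customer | SUM(total)
---------+-----------
Bob      | 2011.36   
Carol    | 2613.75   
Grace    | 2086.76   
Hank     | 644.25    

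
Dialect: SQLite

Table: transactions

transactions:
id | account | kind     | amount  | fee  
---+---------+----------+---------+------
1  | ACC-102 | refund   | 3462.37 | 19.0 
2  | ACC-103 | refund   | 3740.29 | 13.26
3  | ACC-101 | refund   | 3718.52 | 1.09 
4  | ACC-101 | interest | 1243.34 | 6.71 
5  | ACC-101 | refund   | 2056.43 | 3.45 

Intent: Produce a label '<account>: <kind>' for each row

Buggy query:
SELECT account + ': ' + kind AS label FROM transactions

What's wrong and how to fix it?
Bug: SQLite uses || for string concatenation; + coerces text to numbers (yielding 0)

Fix: Replace + with || to concatenate text

Corrected query:
SELECT account || ': ' || kind AS label FROM transactions

Result:
label            
-----------------
ACC-102: refund  
ACC-103: refund  
ACC-101: refund  
ACC-101: interest
ACC-101: refund  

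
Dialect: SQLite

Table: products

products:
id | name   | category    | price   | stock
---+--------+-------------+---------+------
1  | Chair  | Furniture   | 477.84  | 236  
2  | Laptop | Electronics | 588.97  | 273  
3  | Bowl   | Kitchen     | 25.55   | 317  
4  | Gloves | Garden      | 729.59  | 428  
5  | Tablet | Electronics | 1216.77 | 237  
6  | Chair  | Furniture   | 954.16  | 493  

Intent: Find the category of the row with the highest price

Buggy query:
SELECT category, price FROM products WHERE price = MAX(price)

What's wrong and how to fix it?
Bug: MAX(price) is an aggregate and cannot be used directly in WHERE

Fix: Use a subquery: WHERE price = (SELECT MAX(price) FROM products)

Corrected query:
SELECT category, price FROM products WHERE price = (SELECT MAX(price) FROM products)

Result:
category    | price  
------------+--------
Electronics | 1216.77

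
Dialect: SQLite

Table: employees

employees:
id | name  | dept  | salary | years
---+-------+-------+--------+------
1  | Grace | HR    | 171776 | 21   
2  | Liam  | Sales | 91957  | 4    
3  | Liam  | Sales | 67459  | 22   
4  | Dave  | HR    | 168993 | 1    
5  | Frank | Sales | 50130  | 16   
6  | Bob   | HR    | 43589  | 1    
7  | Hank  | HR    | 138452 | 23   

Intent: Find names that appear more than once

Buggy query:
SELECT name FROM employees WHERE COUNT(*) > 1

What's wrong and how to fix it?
Bug: COUNT(*) is an aggregate and cannot be used in WHERE

Fix: Group first, then use HAVING for the count condition

Corrected query:
SELECT name FROM employees GROUP BY name HAVING COUNT(*) > 1

Result:
name
----
Liam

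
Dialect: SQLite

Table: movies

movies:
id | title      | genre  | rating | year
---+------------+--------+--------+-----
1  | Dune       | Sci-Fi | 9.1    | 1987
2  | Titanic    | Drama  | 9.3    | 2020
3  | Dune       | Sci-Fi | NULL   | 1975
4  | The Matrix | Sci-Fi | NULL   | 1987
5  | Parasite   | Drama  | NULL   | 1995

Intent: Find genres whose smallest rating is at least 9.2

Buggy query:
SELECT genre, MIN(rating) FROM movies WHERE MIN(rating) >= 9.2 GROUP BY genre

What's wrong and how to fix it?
Bug: MIN() in WHERE is a misuse of aggregate

Fix: Use HAVING for the per-group MIN condition

Corrected query:
SELECT genre, MIN(rating) FROM movies GROUP BY genre HAVING MIN(rating) >= 9.2

Result:
genre | MIN(rating)
------+------------
Drama | 9.3        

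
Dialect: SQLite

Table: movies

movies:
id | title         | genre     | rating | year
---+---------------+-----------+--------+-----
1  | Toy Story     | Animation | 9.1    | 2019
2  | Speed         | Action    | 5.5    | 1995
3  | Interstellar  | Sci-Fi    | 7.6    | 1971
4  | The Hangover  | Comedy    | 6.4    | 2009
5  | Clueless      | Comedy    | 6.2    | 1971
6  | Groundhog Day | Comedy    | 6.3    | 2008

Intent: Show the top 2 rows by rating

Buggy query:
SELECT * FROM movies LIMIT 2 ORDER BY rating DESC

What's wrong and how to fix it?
Bug: LIMIT must come after ORDER BY

Fix: Swap the clauses: ORDER BY first, then LIMIT

Corrected query:
SELECT * FROM movies ORDER BY rating DESC LIMIT 2

Result:
id | title        | genre     | rating | year
---+--------------+-----------+--------+-----
1  | Toy Story    | Animation | 9.1    | 2019
3  | Interstellar | Sci-Fi    | 7.6    | 1971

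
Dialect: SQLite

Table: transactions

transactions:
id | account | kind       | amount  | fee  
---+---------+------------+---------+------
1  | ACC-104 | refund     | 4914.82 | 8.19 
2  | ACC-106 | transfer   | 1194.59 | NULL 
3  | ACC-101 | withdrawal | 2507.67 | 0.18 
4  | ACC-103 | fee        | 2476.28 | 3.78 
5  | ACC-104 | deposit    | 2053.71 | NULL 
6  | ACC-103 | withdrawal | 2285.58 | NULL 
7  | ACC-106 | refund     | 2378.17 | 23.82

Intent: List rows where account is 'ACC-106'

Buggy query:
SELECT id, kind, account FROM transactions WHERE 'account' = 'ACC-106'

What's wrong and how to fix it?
Bug: 'account' in single quotes is a string literal, not the column; the comparison is literal-vs-literal and never true

Fix: Remove the quotes around the column name (or use double quotes for an identifier)

Corrected query:
SELECT id, kind, account FROM transactions WHERE account = 'ACC-106'

Result:
id | kind     | account
---+----------+--------
2  | transfer | ACC-106
7  | refund   | ACC-106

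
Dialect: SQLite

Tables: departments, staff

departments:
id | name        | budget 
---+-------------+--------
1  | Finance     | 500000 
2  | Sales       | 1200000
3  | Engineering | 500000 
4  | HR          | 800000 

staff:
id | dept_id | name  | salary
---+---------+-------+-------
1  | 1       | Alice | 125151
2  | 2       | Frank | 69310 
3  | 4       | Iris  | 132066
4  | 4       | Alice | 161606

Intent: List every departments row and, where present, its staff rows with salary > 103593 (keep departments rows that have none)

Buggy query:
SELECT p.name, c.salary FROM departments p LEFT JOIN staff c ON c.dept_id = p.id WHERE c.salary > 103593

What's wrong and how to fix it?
Bug: A WHERE condition on the right-hand table after LEFT JOIN drops unmatched parents

Fix: Put 'c.salary > 103593' in the JOIN's ON clause instead of WHERE

Corrected query:
SELECT p.name, c.salary FROM departments p LEFT JOIN staff c ON c.dept_id = p.id AND c.salary > 103593

Result:
name        | salary
------------+-------
Finance     | 125151
Sales       | NULL  
Engineering | NULL  
HR          | 132066
HR          | 161606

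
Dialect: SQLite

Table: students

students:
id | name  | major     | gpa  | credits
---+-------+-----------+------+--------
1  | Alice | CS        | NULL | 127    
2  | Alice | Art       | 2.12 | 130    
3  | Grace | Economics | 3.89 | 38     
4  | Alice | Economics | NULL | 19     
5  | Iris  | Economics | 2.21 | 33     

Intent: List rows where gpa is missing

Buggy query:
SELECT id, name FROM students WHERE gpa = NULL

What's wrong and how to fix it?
Bug: Comparing to NULL with '=' never matches; NULL = NULL is unknown, not true

Fix: Replace '= NULL' with 'IS NULL'

Corrected query:
SELECT id, name FROM students WHERE gpa IS NULL

Result:
id | name 
---+------
1  | Alice
4  | Alice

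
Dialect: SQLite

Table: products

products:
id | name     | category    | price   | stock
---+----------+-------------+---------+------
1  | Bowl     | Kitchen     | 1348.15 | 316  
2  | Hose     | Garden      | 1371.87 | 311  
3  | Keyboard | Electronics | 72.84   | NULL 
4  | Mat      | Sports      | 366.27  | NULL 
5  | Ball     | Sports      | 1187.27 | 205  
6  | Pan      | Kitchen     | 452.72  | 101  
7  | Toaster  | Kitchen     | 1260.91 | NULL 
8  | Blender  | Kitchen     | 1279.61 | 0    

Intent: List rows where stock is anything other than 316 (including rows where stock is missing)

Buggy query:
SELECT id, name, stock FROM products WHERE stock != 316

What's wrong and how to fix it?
Bug: 'stock != 316' is unknown when stock is NULL, so NULL rows are silently excluded

Fix: Add an explicit OR stock IS NULL to include the missing-value rows

Corrected query:
SELECT id, name, stock FROM products WHERE stock != 316 OR stock IS NULL

Result:
id | name     | stock
---+----------+------
2  | Hose     | 311  
3  | Keyboard | NULL 
4  | Mat      | NULL 
5  | Ball     | 205  
6  | Pan      | 101  
7  | Toaster  | NULL 
8  | Blender  | 0    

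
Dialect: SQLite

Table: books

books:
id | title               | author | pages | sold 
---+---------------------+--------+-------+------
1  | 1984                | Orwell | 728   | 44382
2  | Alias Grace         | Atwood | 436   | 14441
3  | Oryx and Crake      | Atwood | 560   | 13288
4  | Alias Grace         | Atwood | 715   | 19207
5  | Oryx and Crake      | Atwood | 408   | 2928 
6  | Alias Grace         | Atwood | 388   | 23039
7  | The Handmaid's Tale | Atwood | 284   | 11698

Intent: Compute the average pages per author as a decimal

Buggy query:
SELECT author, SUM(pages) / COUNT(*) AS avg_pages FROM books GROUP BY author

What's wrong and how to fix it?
Bug: Both operands are integers, so '/' performs integer division and truncates

Fix: Cast one side to REAL so the division keeps the fractional part

Corrected query:
SELECT author, SUM(pages) * 1.0 / COUNT(*) AS avg_pages FROM books GROUP BY author

Result:
author | avg_pages 
-------+-----------
Atwood | 465.166667
Orwell | 728       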